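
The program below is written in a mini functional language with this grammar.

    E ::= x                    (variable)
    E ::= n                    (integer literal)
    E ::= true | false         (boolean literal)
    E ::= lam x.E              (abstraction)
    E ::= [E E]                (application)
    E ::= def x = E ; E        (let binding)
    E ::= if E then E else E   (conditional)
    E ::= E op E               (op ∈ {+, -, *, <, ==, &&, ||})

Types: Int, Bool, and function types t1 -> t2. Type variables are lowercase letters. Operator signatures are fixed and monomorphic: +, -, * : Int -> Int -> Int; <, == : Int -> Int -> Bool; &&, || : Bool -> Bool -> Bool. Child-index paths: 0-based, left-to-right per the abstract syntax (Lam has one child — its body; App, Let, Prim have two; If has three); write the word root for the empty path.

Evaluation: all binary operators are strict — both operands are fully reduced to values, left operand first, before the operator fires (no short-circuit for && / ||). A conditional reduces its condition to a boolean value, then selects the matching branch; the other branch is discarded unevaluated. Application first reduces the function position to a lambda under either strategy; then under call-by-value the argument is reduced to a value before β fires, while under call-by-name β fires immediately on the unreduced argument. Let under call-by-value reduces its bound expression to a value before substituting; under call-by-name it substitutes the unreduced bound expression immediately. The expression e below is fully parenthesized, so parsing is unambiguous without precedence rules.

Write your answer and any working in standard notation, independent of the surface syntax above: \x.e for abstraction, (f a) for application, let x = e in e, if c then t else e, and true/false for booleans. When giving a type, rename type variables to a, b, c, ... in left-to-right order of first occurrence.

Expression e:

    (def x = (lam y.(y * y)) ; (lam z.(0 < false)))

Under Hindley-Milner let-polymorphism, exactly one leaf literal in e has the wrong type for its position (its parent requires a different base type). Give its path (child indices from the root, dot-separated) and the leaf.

Trace:
y : a
  unify a ~ Int
y : Int
  unify Int ~ Int
\y._ : Int -> Int
let x : Int -> Int
  unify Int ~ Int
  unify Bool ~ Int
  FAIL: mismatch Bool ~ Int

Answer: 1.0.1 : false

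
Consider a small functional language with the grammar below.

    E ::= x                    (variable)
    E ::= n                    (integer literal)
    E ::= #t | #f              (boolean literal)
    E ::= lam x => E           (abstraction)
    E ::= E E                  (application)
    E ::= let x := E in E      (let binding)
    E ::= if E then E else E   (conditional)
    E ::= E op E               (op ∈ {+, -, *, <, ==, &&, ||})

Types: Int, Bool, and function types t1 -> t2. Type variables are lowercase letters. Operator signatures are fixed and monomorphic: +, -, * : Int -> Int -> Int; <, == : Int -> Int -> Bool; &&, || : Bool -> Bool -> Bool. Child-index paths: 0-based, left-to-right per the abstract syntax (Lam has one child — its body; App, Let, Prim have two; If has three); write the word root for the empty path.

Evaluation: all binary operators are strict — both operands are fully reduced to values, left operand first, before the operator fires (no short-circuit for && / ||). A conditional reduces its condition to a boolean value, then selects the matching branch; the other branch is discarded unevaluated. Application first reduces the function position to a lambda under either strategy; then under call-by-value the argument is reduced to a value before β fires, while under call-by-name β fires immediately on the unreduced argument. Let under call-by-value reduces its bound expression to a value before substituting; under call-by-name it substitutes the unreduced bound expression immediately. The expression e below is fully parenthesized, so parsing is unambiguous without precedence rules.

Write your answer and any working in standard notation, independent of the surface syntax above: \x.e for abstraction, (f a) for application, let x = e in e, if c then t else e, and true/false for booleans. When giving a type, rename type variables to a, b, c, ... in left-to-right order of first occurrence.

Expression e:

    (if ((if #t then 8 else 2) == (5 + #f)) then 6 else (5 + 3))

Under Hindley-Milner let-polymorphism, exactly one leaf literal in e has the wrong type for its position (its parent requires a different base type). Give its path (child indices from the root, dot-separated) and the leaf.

Working:
  unify Bool ~ Bool
  unify Int ~ Int
  unify Int ~ Int
  unify Int ~ Int
  unify Bool ~ Int
  FAIL: mismatch Bool ~ Int

Answer: 0.1.1 : false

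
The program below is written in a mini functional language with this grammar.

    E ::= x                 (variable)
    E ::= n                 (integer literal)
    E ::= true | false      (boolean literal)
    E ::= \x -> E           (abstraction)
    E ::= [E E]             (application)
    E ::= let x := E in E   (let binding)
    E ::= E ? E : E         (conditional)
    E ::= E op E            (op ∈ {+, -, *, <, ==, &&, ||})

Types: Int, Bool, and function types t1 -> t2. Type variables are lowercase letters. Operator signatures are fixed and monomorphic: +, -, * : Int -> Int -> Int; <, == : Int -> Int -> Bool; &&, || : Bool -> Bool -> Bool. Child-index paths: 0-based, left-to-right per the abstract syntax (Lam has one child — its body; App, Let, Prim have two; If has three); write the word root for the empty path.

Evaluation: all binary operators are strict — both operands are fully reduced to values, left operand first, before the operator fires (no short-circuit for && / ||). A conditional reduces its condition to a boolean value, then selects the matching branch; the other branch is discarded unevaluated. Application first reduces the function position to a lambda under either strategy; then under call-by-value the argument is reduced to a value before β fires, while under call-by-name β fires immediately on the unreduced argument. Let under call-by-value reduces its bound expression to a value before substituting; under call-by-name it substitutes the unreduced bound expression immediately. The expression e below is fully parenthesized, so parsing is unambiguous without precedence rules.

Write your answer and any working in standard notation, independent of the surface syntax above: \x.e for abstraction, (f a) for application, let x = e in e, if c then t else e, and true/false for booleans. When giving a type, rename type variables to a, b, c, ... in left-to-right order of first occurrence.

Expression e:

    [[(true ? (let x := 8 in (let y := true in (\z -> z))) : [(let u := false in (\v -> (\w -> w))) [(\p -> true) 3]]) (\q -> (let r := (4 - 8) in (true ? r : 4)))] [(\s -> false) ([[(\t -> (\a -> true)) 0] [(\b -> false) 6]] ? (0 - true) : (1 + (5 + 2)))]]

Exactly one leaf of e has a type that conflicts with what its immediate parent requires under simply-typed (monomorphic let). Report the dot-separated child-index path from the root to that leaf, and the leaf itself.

Derivation:
  unify Bool ~ Bool
let x : Int
let y : Bool
z : a
\z._ : a -> a
let u : Bool
w : c
\w._ : c -> c
\v._ : b -> c -> c
\p._ : d -> Bool
  unify d -> Bool ~ Int -> e
  unify d ~ Int
  unify Bool ~ e
_ _ : Bool
  unify b -> c -> c ~ Bool -> f
  unify b ~ Bool
  unify c -> c ~ f
_ _ : c -> c
  unify a -> a ~ c -> c
  unify a ~ c
  unify c ~ c
  unify Int ~ Int
  unify Int ~ Int
let r : Int
  unify Bool ~ Bool
r : Int
  unify Int ~ Int
\q._ : g -> Int
  unify c -> c ~ (g -> Int) -> h
  unify c ~ g -> Int
  unify g -> Int ~ h
_ _ : g -> Int
\s._ : i -> Bool
\a._ : k -> Bool
\t._ : j -> k -> Bool
  unify j -> k -> Bool ~ Int -> l
  unify j ~ Int
  unify k -> Bool ~ l
_ _ : k -> Bool
\b._ : m -> Bool
  unify m -> Bool ~ Int -> n
  unify m ~ Int
  unify Bool ~ n
_ _ : Bool
  unify k -> Bool ~ Bool -> o
  unify k ~ Bool
  unify Bool ~ o
_ _ : Bool
  unify Bool ~ Bool
  unify Int ~ Int
  unify Bool ~ Int
  FAIL: mismatch Bool ~ Int

Answer: 1.1.1.1 : true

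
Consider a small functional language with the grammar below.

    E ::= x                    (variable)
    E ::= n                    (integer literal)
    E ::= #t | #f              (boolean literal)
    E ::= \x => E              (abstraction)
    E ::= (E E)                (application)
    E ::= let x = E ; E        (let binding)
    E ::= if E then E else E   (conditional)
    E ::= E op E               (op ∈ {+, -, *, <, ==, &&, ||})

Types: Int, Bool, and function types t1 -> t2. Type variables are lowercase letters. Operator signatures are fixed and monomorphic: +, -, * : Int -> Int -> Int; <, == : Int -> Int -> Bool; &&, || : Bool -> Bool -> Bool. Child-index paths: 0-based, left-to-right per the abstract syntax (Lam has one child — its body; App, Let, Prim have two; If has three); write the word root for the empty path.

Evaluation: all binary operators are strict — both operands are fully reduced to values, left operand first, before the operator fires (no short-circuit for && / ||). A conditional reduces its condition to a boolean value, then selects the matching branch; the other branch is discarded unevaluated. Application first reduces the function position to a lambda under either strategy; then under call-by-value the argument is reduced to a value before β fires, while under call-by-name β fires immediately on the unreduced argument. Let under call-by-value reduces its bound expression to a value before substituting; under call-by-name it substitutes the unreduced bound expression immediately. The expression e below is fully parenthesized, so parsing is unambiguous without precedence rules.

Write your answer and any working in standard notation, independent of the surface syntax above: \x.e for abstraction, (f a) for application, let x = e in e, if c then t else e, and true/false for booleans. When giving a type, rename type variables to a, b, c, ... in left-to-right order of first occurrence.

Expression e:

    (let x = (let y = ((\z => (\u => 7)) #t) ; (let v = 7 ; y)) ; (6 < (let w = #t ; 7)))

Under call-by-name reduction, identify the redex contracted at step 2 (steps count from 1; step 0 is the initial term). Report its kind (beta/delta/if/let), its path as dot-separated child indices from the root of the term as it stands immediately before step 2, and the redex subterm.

Trace:
step 0: (let x = (let y = ((\z.(\u.7)) true) in (let v = 7 in y)) in (6 < (let w = true in 7)))
step 1: [let@root] (6 < (let w = true in 7))
step 2: [let@1] (6 < 7)

Answer: let at 1 : (let w = true in 7)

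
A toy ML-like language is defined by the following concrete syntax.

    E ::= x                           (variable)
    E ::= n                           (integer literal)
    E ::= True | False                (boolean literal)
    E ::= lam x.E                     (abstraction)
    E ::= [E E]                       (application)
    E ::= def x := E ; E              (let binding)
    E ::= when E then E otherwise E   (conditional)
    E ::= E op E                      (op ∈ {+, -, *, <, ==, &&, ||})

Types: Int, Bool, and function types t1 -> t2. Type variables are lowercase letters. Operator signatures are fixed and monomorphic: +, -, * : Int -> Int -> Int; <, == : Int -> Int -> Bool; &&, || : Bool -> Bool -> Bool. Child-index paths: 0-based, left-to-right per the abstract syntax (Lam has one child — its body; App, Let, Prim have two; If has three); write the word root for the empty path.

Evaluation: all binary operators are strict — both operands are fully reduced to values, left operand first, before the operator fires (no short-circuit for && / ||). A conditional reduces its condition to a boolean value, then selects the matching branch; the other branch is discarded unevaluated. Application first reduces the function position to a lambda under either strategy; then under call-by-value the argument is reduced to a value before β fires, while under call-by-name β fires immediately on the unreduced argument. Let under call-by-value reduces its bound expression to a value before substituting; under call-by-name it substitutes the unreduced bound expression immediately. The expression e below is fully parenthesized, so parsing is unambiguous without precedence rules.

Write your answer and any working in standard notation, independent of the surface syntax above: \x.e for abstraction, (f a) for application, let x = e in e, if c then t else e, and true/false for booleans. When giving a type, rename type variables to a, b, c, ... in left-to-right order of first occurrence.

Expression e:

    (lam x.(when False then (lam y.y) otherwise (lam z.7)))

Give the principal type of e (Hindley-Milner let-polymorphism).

Answer: a -> Int -> Int

Derivation:
  unify Bool ~ Bool
y : b
\y._ : b -> b
\z._ : c -> Int
  unify b -> b ~ c -> Int
  unify b ~ c
  unify c ~ Int
\x._ : a -> Int -> Int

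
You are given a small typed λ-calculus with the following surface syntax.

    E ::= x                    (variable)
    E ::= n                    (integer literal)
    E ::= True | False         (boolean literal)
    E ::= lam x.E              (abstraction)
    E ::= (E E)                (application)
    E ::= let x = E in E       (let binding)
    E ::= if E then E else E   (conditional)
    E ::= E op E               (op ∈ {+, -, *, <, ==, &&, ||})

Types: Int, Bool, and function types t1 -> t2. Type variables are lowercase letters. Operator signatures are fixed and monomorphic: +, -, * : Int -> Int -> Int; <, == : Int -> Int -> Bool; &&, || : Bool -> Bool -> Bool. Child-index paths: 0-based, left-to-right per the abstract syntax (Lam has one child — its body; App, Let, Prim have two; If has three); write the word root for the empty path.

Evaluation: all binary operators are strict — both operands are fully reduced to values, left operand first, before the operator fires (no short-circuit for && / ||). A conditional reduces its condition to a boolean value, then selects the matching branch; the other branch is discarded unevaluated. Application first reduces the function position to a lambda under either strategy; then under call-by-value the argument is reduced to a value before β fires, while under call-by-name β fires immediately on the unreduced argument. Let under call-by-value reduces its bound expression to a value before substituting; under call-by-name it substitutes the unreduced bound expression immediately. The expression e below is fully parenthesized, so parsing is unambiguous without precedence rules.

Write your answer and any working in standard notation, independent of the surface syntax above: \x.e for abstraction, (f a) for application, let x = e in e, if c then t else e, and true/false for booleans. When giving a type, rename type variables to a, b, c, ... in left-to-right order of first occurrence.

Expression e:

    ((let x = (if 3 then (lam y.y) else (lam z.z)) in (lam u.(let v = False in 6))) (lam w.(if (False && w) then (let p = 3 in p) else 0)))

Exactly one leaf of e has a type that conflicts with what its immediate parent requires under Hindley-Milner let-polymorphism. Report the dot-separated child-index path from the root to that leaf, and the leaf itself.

Trace:
  unify Int ~ Bool
  FAIL: mismatch Int ~ Bool

Answer: 0.0.0 : 3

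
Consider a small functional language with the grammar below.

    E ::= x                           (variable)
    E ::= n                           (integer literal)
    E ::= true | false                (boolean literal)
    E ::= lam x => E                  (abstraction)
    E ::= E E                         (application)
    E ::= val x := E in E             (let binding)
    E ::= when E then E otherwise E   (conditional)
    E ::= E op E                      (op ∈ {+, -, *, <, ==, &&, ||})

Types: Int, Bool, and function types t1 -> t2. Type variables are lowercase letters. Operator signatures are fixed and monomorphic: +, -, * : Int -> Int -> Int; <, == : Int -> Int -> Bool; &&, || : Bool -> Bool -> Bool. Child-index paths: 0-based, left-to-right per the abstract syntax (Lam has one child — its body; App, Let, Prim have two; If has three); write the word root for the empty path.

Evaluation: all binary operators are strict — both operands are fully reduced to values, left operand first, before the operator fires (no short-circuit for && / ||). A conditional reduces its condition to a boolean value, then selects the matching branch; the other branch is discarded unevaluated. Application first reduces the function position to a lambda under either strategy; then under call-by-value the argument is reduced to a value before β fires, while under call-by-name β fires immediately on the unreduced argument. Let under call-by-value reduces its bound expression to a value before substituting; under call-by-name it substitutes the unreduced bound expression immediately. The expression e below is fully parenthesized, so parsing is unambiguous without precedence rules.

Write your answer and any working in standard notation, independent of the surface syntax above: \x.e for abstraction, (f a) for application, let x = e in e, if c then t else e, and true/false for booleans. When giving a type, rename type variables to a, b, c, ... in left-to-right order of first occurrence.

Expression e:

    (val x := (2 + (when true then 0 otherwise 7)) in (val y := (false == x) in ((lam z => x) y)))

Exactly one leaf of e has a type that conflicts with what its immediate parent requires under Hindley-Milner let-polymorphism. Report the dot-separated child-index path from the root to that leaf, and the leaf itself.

Working:
  unify Int ~ Int
  unify Bool ~ Bool
  unify Int ~ Int
  unify Int ~ Int
let x : Int
  unify Bool ~ Int
  FAIL: mismatch Bool ~ Int

Answer: 1.0.0 : false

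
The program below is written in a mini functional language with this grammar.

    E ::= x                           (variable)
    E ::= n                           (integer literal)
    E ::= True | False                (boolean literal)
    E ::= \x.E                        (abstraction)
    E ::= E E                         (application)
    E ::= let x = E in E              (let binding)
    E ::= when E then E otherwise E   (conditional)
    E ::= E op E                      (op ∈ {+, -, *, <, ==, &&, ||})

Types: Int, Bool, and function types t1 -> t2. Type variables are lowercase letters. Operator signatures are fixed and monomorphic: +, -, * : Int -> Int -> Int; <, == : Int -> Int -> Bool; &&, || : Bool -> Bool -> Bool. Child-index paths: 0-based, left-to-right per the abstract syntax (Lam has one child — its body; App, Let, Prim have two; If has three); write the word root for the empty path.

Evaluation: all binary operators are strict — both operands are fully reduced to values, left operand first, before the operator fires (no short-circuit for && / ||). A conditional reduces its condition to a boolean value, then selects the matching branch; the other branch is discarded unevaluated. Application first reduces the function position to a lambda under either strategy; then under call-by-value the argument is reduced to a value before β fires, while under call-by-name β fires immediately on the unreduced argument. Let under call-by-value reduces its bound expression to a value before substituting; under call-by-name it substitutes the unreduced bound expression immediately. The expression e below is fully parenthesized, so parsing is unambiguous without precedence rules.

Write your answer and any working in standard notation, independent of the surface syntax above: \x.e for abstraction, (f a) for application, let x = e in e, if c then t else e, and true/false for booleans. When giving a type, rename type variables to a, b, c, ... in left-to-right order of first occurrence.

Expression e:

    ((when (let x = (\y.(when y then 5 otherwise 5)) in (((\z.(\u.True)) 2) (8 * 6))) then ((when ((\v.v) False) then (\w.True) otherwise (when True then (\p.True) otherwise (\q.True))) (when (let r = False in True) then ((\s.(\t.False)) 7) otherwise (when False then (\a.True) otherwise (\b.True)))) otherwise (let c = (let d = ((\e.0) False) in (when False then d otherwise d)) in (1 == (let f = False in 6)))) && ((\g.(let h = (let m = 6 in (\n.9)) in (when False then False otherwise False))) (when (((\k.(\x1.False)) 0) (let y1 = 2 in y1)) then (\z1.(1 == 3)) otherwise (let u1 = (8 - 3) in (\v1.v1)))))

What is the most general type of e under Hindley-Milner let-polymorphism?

Answer: Bool

Working:
y : a
  unify a ~ Bool
  unify Int ~ Int
\y._ : Bool -> Int
let x : Bool -> Int
\u._ : c -> Bool
\z._ : b -> c -> Bool
  unify b -> c -> Bool ~ Int -> d
  unify b ~ Int
  unify c -> Bool ~ d
_ _ : c -> Bool
  unify Int ~ Int
  unify Int ~ Int
  unify c -> Bool ~ Int -> e
  unify c ~ Int
  unify Bool ~ e
_ _ : Bool
  unify Bool ~ Bool
v : f
\v._ : f -> f
  unify f -> f ~ Bool -> g
  unify f ~ Bool
  unify Bool ~ g
_ _ : Bool
  unify Bool ~ Bool
\w._ : h -> Bool
  unify Bool ~ Bool
\p._ : i -> Bool
\q._ : j -> Bool
  unify i -> Bool ~ j -> Bool
  unify i ~ j
  unify Bool ~ Bool
  unify h -> Bool ~ j -> Bool
  unify h ~ j
  unify Bool ~ Bool
let r : Bool
  unify Bool ~ Bool
\t._ : l -> Bool
\s._ : k -> l -> Bool
  unify k -> l -> Bool ~ Int -> m
  unify k ~ Int
  unify l -> Bool ~ m
_ _ : l -> Bool
  unify Bool ~ Bool
\a._ : n -> Bool
\b._ : o -> Bool
  unify n -> Bool ~ o -> Bool
  unify n ~ o
  unify Bool ~ Bool
  unify l -> Bool ~ o -> Bool
  unify l ~ o
  unify Bool ~ Bool
  unify j -> Bool ~ (o -> Bool) -> p
  unify j ~ o -> Bool
  unify Bool ~ p
_ _ : Bool
\e._ : q -> Int
  unify q -> Int ~ Bool -> r
  unify q ~ Bool
  unify Int ~ r
_ _ : Int
let d : Int
  unify Bool ~ Bool
d : Int
d : Int
  unify Int ~ Int
let c : Int
  unify Int ~ Int
let f : Bool
  unify Int ~ Int
  unify Bool ~ Bool
  unify Bool ~ Bool
let m : Int
\n._ : t -> Int
let h : forall. t -> Int
  unify Bool ~ Bool
  unify Bool ~ Bool
\g._ : s -> Bool
\x1._ : v -> Bool
\k._ : u -> v -> Bool
  unify u -> v -> Bool ~ Int -> w
  unify u ~ Int
  unify v -> Bool ~ w
_ _ : v -> Bool
let y1 : Int
y1 : Int
  unify v -> Bool ~ Int -> x
  unify v ~ Int
  unify Bool ~ x
_ _ : Bool
  unify Bool ~ Bool
  unify Int ~ Int
  unify Int ~ Int
\z1._ : y -> Bool
  unify Int ~ Int
  unify Int ~ Int
let u1 : Int
v1 : z
\v1._ : z -> z
  unify y -> Bool ~ z -> z
  unify y ~ z
  unify Bool ~ z
  unify s -> Bool ~ (Bool -> Bool) -> t26
  unify s ~ Bool -> Bool
  unify Bool ~ t26
_ _ : Bool
  unify Bool ~ Bool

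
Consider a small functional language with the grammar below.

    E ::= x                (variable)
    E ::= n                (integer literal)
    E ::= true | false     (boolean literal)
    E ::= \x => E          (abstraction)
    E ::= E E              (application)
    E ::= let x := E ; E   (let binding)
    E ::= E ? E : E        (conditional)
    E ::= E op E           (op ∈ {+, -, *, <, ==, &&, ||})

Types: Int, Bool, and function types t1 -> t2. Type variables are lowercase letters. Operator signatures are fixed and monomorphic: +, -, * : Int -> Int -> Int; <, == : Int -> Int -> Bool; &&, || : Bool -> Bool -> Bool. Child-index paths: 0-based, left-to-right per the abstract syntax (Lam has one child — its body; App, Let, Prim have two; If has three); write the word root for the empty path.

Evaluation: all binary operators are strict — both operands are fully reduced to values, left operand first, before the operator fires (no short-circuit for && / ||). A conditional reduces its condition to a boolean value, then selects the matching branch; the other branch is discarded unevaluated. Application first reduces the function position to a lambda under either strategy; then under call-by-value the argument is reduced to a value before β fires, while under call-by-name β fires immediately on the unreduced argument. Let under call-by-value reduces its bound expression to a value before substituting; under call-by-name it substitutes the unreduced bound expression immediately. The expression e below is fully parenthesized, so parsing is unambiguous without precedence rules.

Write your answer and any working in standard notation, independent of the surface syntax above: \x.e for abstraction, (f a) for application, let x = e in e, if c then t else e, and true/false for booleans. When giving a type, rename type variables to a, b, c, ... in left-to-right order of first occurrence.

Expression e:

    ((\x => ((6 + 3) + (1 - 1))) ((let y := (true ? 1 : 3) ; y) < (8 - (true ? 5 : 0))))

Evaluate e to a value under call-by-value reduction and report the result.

Trace:
step 0: ((\x.((6 + 3) + (1 - 1))) ((let y = (if true then 1 else 3) in y) < (8 - (if true then 5 else 0))))
step 1: [if@1.0.0] ((\x.((6 + 3) + (1 - 1))) ((let y = 1 in y) < (8 - (if true then 5 else 0))))
step 2: [let@1.0] ((\x.((6 + 3) + (1 - 1))) (1 < (8 - (if true then 5 else 0))))
step 3: [if@1.1.1] ((\x.((6 + 3) + (1 - 1))) (1 < (8 - 5)))
step 4: [delta@1.1] ((\x.((6 + 3) + (1 - 1))) (1 < 3))
step 5: [delta@1] ((\x.((6 + 3) + (1 - 1))) true)
step 6: [beta@root] ((6 + 3) + (1 - 1))
step 7: [delta@0] (9 + (1 - 1))
step 8: [delta@1] (9 + 0)
step 9: [delta@root] 9

Answer: 9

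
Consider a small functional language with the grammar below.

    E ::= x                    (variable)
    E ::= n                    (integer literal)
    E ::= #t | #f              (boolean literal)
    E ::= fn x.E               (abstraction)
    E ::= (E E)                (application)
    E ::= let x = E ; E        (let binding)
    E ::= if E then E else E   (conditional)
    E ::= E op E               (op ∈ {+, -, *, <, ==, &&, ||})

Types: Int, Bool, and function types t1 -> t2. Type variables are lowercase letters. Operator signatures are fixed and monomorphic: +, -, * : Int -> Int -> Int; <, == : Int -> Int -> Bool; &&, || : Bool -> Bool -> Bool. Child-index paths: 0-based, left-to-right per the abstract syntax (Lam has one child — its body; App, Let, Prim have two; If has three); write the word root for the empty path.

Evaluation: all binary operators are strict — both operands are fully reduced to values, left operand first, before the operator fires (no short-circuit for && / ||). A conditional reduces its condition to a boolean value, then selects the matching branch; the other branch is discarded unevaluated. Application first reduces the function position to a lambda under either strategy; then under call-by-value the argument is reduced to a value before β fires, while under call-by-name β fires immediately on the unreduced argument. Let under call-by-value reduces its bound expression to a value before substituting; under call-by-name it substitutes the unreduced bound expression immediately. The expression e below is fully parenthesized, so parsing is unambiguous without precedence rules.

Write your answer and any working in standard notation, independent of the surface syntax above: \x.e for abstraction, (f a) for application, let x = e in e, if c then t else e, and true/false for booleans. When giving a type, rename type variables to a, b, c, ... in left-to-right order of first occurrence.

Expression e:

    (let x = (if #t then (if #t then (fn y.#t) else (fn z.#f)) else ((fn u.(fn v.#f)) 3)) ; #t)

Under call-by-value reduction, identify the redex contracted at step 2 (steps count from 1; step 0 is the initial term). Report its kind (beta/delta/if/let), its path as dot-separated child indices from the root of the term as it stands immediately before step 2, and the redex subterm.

Derivation:
step 0: (let x = (if true then (if true then (\y.true) else (\z.false)) else ((\u.(\v.false)) 3)) in true)
step 1: [if@0] (let x = (if true then (\y.true) else (\z.false)) in true)
step 2: [if@0] (let x = (\y.true) in true)

Answer: if at 0 : (if true then (\y.true) else (\z.false))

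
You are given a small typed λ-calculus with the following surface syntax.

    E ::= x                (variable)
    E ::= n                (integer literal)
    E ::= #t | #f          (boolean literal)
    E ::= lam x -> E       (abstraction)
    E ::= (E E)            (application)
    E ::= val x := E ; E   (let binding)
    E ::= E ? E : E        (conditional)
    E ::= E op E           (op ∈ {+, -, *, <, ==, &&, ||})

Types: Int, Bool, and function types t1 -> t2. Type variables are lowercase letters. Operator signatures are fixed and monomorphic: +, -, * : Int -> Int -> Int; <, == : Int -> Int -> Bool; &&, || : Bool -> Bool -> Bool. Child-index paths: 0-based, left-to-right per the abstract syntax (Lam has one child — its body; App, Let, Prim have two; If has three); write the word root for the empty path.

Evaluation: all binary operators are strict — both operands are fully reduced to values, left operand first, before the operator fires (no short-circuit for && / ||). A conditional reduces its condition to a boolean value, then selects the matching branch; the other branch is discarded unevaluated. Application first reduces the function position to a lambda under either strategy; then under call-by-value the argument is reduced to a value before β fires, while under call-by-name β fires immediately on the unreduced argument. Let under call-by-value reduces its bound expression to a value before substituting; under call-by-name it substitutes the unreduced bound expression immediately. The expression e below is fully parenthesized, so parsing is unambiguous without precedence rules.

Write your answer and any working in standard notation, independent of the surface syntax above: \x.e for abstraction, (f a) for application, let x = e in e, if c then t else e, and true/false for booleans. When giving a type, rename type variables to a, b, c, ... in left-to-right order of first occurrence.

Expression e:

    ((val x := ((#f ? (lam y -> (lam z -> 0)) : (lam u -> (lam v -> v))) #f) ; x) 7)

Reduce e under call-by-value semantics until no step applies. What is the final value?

Derivation:
step 0: ((let x = ((if false then (\y.(\z.0)) else (\u.(\v.v))) false) in x) 7)
step 1: [if@0.0.0] ((let x = ((\u.(\v.v)) false) in x) 7)
step 2: [beta@0.0] ((let x = (\v.v) in x) 7)
step 3: [let@0] ((\v.v) 7)
step 4: [beta@root] 7

Answer: 7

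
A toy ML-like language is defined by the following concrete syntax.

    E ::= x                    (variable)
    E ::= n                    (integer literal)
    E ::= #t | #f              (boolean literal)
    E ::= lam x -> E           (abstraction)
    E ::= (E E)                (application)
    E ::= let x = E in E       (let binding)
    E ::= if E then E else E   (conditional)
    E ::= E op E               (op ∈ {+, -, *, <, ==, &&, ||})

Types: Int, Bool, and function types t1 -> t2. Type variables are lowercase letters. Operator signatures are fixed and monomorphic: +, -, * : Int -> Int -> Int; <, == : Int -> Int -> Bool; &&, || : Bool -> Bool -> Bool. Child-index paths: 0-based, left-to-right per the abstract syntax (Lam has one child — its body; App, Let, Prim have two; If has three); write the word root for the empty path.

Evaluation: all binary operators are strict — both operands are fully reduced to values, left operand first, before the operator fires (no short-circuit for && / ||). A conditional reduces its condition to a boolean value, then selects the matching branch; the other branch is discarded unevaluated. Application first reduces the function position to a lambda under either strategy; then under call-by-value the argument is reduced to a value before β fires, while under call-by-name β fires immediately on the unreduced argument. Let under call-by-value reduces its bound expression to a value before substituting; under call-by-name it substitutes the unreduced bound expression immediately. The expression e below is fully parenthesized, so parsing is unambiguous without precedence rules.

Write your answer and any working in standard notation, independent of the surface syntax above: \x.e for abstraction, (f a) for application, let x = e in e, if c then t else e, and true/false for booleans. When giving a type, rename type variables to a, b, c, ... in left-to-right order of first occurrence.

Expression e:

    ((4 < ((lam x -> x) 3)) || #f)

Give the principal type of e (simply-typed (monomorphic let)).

Working:
  unify Int ~ Int
x : a
\x._ : a -> a
  unify a -> a ~ Int -> b
  unify a ~ Int
  unify Int ~ b
_ _ : Int
  unify Int ~ Int
  unify Bool ~ Bool
  unify Bool ~ Bool

Answer: Bool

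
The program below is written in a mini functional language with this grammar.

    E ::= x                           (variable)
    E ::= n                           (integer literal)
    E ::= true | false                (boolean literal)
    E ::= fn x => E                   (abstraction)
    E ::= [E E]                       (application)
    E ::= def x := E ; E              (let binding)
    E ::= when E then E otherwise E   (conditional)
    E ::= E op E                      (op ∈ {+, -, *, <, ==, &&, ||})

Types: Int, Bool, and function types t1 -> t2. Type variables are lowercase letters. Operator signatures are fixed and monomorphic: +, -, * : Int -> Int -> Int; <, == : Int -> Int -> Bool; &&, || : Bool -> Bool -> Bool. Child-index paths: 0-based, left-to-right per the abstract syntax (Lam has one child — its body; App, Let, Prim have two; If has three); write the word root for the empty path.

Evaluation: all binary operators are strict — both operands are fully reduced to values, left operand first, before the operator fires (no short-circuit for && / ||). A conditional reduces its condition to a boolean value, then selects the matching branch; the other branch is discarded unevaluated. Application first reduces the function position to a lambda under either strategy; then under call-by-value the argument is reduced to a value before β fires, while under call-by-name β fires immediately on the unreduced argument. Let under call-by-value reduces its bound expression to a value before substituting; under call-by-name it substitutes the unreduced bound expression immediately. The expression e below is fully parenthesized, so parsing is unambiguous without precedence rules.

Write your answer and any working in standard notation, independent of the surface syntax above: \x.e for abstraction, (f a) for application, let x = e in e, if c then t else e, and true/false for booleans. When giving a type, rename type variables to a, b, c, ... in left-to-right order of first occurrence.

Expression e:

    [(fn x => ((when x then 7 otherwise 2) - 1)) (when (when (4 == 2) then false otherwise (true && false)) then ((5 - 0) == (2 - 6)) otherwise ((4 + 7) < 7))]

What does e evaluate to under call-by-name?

Answer: 1

Derivation:
step 0: ((\x.((if x then 7 else 2) - 1)) (if (if (4 == 2) then false else (true && false)) then ((5 - 0) == (2 - 6)) else ((4 + 7) < 7)))
step 1: [beta@root] ((if (if (if (4 == 2) then false else (true && false)) then ((5 - 0) == (2 - 6)) else ((4 + 7) < 7)) then 7 else 2) - 1)
step 2: [delta@0.0.0.0] ((if (if (if false then false else (true && false)) then ((5 - 0) == (2 - 6)) else ((4 + 7) < 7)) then 7 else 2) - 1)
step 3: [if@0.0.0] ((if (if (true && false) then ((5 - 0) == (2 - 6)) else ((4 + 7) < 7)) then 7 else 2) - 1)
step 4: [delta@0.0.0] ((if (if false then ((5 - 0) == (2 - 6)) else ((4 + 7) < 7)) then 7 else 2) - 1)
step 5: [if@0.0] ((if ((4 + 7) < 7) then 7 else 2) - 1)
step 6: [delta@0.0.0] ((if (11 < 7) then 7 else 2) - 1)
step 7: [delta@0.0] ((if false then 7 else 2) - 1)
step 8: [if@0] (2 - 1)
step 9: [delta@root] 1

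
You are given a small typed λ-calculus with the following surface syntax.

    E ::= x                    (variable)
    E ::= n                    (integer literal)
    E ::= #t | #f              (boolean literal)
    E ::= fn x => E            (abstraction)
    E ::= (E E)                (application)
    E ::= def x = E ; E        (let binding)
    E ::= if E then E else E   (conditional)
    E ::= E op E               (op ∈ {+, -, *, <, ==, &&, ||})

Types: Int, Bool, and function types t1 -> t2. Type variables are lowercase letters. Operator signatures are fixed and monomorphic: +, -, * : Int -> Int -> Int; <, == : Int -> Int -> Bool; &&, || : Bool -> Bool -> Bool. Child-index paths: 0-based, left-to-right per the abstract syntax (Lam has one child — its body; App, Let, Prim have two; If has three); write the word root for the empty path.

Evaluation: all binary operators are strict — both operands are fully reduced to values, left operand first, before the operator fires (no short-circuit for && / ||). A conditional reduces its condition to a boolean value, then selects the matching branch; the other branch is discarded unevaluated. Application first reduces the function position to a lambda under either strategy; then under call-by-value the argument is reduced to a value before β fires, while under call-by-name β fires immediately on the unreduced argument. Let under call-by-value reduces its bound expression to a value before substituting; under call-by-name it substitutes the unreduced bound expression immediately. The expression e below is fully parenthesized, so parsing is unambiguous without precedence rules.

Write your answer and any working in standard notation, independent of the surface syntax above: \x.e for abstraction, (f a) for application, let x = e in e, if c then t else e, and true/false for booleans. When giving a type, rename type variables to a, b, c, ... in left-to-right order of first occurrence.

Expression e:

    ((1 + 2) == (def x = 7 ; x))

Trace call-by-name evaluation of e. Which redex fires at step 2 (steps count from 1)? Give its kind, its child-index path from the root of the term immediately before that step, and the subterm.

Trace:
step 0: ((1 + 2) == (let x = 7 in x))
step 1: [delta@0] (3 == (let x = 7 in x))
step 2: [let@1] (3 == 7)

Answer: let at 1 : (let x = 7 in x)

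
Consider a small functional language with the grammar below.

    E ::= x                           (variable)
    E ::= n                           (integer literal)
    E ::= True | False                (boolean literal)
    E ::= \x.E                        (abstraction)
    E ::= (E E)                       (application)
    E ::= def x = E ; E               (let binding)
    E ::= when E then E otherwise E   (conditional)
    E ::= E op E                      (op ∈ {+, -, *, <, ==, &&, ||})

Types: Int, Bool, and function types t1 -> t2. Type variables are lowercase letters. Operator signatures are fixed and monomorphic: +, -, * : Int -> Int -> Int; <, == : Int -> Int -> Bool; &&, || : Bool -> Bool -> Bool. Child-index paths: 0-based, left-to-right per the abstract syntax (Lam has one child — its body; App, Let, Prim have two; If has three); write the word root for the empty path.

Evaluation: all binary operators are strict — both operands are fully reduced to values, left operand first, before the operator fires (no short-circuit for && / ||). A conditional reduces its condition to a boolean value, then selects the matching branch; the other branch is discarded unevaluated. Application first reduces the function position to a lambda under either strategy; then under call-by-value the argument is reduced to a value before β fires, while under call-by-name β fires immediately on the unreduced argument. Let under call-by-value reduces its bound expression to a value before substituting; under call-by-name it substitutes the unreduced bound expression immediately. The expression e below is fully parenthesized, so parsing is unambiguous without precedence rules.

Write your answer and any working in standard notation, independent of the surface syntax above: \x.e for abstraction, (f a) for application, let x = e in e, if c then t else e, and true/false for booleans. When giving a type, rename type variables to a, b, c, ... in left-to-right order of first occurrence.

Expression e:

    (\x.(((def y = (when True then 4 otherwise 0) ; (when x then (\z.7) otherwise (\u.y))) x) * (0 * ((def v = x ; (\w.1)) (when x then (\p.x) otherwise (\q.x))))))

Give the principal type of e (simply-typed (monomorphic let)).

Trace:
  unify Bool ~ Bool
  unify Int ~ Int
let y : Int
x : a
  unify a ~ Bool
\z._ : b -> Int
y : Int
\u._ : c -> Int
  unify b -> Int ~ c -> Int
  unify b ~ c
  unify Int ~ Int
x : Bool
  unify c -> Int ~ Bool -> d
  unify c ~ Bool
  unify Int ~ d
_ _ : Int
  unify Int ~ Int
  unify Int ~ Int
x : Bool
let v : Bool
\w._ : e -> Int
x : Bool
  unify Bool ~ Bool
x : Bool
\p._ : f -> Bool
x : Bool
\q._ : g -> Bool
  unify f -> Bool ~ g -> Bool
  unify f ~ g
  unify Bool ~ Bool
  unify e -> Int ~ (g -> Bool) -> h
  unify e ~ g -> Bool
  unify Int ~ h
_ _ : Int
  unify Int ~ Int
  unify Int ~ Int
\x._ : Bool -> Int

Answer: Bool -> Int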